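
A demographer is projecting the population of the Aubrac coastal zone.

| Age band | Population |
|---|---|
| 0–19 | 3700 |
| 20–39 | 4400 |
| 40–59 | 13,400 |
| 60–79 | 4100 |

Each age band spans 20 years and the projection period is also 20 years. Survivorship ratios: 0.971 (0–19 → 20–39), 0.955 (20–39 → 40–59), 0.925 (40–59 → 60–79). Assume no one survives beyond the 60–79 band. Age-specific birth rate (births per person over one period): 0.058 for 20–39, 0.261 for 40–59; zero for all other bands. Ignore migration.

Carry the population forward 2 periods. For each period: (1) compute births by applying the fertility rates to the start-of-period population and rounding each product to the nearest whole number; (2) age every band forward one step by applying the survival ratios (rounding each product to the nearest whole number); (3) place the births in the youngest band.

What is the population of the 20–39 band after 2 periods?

After projecting period 1:
Births: 4400 × 0.058 = 255  |  13400 × 0.261 = 3497 ⇒ total 3752
20–39: 3700 × 0.971 = 3593
40–59: 4400 × 0.955 = 4202
60–79: 13400 × 0.925 = 12395
Giving 3752 / 3593 / 4202 / 12395.
After projecting period 2:
Births: 3593 × 0.058 = 208  |  4202 × 0.261 = 1097 ⇒ total 1305
20–39: 3752 × 0.971 = 3643
40–59: 3593 × 0.955 = 3431
60–79: 4202 × 0.925 = 3887
Giving 1305 / 3643 / 3431 / 3887.

3643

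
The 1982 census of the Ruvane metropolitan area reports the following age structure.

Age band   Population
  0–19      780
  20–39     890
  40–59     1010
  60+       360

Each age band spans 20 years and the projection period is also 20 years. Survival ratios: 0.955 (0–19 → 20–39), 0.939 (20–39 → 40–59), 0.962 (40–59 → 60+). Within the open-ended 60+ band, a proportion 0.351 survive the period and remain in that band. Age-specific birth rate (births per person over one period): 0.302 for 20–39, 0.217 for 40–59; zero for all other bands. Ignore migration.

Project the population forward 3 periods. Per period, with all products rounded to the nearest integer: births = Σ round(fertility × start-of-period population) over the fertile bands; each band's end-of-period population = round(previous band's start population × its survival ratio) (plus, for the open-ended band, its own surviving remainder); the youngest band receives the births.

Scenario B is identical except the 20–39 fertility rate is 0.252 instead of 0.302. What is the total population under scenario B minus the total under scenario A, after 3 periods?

-111

[period 1]
Births: 890 × 0.302 = 269 ; 1010 × 0.217 = 219 ⇒ total 488
20–39: 780 × 0.955 = 745
40–59: 890 × 0.939 = 836
60+: 1010 × 0.962 + 360 × 0.351 = 972 + 126 = 1098
Population now: 0–19=488, 20–39=745, 40–59=836, 60+=1098
[period 2]
Births: 745 × 0.302 = 225 ; 836 × 0.217 = 181 ⇒ total 406
20–39: 488 × 0.955 = 466
40–59: 745 × 0.939 = 700
60+: 836 × 0.962 + 1098 × 0.351 = 804 + 385 = 1189
Population now: 0–19=406, 20–39=466, 40–59=700, 60+=1189
[period 3]
Births: 466 × 0.302 = 141 ; 700 × 0.217 = 152 ⇒ total 293
20–39: 406 × 0.955 = 388
40–59: 466 × 0.939 = 438
60+: 700 × 0.962 + 1189 × 0.351 = 673 + 417 = 1090
Population now: 0–19=293, 20–39=388, 40–59=438, 60+=1090
Scenario A total after 3 periods: 2209
Scenario B projection —
[period 1]
Births: 890 × 0.252 = 224 ; 1010 × 0.217 = 219 ⇒ total 443
20–39: 780 × 0.955 = 745
40–59: 890 × 0.939 = 836
60+: 1010 × 0.962 + 360 × 0.351 = 972 + 126 = 1098
Population now: 0–19=443, 20–39=745, 40–59=836, 60+=1098
[period 2]
Births: 745 × 0.252 = 188 ; 836 × 0.217 = 181 ⇒ total 369
20–39: 443 × 0.955 = 423
40–59: 745 × 0.939 = 700
60+: 836 × 0.962 + 1098 × 0.351 = 804 + 385 = 1189
Population now: 0–19=369, 20–39=423, 40–59=700, 60+=1189
[period 3]
Births: 423 × 0.252 = 107 ; 700 × 0.217 = 152 ⇒ total 259
20–39: 369 × 0.955 = 352
40–59: 423 × 0.939 = 397
60+: 700 × 0.962 + 1189 × 0.351 = 673 + 417 = 1090
Population now: 0–19=259, 20–39=352, 40–59=397, 60+=1090
Scenario B total after 3 periods: 2098
Difference B − A = 2098 − 2209 = -111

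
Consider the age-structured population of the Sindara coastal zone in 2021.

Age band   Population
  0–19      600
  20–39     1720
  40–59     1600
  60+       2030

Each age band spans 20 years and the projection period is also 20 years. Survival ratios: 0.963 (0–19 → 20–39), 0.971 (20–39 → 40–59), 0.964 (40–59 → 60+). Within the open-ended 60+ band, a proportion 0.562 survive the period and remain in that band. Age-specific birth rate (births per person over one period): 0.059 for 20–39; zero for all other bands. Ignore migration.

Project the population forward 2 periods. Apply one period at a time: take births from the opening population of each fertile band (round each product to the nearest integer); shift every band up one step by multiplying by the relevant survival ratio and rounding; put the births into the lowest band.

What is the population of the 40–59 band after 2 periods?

Numbering the groups 1..4 from youngest to oldest:
[period 1]
Births: 1720 × 0.059 = 101
Group 2: 600 × 0.963 = 578
Group 3: 1720 × 0.971 = 1670
Group 4: 1600 × 0.964 + 2030 × 0.562 = 1542 + 1141 = 2683
→ [101, 578, 1670, 2683]
[period 2]
Births: 578 × 0.059 = 34
Group 2: 101 × 0.963 = 97
Group 3: 578 × 0.971 = 561
Group 4: 1670 × 0.964 + 2683 × 0.562 = 1610 + 1508 = 3118
→ [34, 97, 561, 3118]

561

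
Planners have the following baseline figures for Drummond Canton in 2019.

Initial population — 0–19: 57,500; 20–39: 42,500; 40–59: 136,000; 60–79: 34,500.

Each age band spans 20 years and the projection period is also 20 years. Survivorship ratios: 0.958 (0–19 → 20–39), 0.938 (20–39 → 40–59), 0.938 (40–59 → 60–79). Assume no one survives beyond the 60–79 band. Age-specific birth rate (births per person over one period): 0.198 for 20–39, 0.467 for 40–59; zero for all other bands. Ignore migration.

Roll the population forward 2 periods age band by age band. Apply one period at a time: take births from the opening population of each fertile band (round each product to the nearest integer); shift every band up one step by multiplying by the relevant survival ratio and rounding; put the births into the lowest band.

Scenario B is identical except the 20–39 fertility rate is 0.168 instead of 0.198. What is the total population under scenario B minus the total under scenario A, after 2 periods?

Let band 1 be 0–19 through band 4 = 60–79.
Period 1.
Births: 42500 × 0.198 = 8415 ; 136000 × 0.467 = 63512 → 71927
Band 2: 57500 × 0.958 = 55085
Band 3: 42500 × 0.938 = 39865
Band 4: 136000 × 0.938 = 127568
→ [71927, 55085, 39865, 127568]
Period 2.
Births: 55085 × 0.198 = 10907 ; 39865 × 0.467 = 18617 → 29524
Band 2: 71927 × 0.958 = 68906
Band 3: 55085 × 0.938 = 51670
Band 4: 39865 × 0.938 = 37393
→ [29524, 68906, 51670, 37393]
Scenario A total after 2 periods: 187493
Scenario B projection —
Period 1.
Births: 42500 × 0.168 = 7140 ; 136000 × 0.467 = 63512 → 70652
Band 2: 57500 × 0.958 = 55085
Band 3: 42500 × 0.938 = 39865
Band 4: 136000 × 0.938 = 127568
→ [70652, 55085, 39865, 127568]
Period 2.
Births: 55085 × 0.168 = 9254 ; 39865 × 0.467 = 18617 → 27871
Band 2: 70652 × 0.958 = 67685
Band 3: 55085 × 0.938 = 51670
Band 4: 39865 × 0.938 = 37393
→ [27871, 67685, 51670, 37393]
Scenario B total after 2 periods: 184619
Difference B − A = 184619 − 187493 = -2874

-2874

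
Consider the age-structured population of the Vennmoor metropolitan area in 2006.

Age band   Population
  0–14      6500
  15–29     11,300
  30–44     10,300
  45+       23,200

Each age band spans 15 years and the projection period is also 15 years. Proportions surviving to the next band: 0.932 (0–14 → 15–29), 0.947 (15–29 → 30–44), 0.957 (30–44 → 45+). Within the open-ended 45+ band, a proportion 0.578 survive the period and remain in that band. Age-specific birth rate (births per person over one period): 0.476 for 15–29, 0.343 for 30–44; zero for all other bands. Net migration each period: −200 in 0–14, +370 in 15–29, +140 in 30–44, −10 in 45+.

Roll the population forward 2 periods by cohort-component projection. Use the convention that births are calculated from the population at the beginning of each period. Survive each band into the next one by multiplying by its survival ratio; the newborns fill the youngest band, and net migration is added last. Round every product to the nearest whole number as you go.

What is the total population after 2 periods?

45103

[period 1]
Births: 11300 × 0.476 = 5379  |  10300 × 0.343 = 3533 → total 8912
15–29: 6500 × 0.932 = 6058
30–44: 11300 × 0.947 = 10701
45+: 10300 × 0.957 + 23200 × 0.578 = 9857 + 13410 = 23267
Net migration: 0–14 − 200 → 8712; 15–29 + 370 → 6428; 30–44 + 140 → 10841; 45+ − 10 → 23257
→ [8712, 6428, 10841, 23257]
[period 2]
Births: 6428 × 0.476 = 3060  |  10841 × 0.343 = 3718 → total 6778
15–29: 8712 × 0.932 = 8120
30–44: 6428 × 0.947 = 6087
45+: 10841 × 0.957 + 23257 × 0.578 = 10375 + 13443 = 23818
Net migration: 0–14 − 200 → 6578; 15–29 + 370 → 8490; 30–44 + 140 → 6227; 45+ − 10 → 23808
→ [6578, 8490, 6227, 23808]
Total after period 2: 6578 + 8490 + 6227 + 23808 = 45103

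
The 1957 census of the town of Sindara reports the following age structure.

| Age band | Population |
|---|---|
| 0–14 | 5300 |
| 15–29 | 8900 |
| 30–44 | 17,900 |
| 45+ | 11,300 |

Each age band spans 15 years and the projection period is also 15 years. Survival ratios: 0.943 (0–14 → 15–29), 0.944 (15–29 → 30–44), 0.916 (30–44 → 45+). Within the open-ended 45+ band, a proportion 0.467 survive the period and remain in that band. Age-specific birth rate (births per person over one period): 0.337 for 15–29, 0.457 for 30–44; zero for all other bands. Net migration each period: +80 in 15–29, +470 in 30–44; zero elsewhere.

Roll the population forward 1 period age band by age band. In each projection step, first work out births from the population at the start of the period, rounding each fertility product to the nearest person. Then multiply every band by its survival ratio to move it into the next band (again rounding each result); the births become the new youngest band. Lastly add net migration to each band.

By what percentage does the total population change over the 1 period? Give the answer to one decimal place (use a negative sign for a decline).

Call the groups 1 to 4, youngest first.
— Period 1 —
Births: 8900 × 0.337 = 2999, 17900 × 0.457 = 8180 — total 11179
Group 2: 5300 × 0.943 = 4998
Group 3: 8900 × 0.944 = 8402
Group 4: 17900 × 0.916 + 11300 × 0.467 = 16396 + 5277 = 21673
Net migration: Group 2 + 80 → 5078; Group 3 + 470 → 8872
Giving 11179 / 5078 / 8872 / 21673.
Total: 43400 → 46802; change = 3402; percentage change = 7.8%

7.8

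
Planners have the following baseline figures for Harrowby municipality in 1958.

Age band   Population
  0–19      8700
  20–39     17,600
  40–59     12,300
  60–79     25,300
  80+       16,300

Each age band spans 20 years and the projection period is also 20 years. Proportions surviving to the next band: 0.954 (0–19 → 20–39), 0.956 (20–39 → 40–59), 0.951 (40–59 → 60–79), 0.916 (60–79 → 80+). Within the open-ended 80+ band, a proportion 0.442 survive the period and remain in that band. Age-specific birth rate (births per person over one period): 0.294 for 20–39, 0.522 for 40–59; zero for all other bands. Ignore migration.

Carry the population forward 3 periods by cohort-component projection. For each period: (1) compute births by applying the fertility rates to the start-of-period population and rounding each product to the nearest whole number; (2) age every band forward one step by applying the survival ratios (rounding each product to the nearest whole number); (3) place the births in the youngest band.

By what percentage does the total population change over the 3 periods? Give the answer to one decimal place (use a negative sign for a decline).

-23.3

[period 1]
Births: 17600 × 0.294 = 5174 ; 12300 × 0.522 = 6421 ⇒ total 11595
20–39: 8700 × 0.954 = 8300
40–59: 17600 × 0.956 = 16826
60–79: 12300 × 0.951 = 11697
80+: 25300 × 0.916 + 16300 × 0.442 = 23175 + 7205 = 30380
Population now: 0–19=11595, 20–39=8300, 40–59=16826, 60–79=11697, 80+=30380
[period 2]
Births: 8300 × 0.294 = 2440 ; 16826 × 0.522 = 8783 ⇒ total 11223
20–39: 11595 × 0.954 = 11062
40–59: 8300 × 0.956 = 7935
60–79: 16826 × 0.951 = 16002
80+: 11697 × 0.916 + 30380 × 0.442 = 10714 + 13428 = 24142
Population now: 0–19=11223, 20–39=11062, 40–59=7935, 60–79=16002, 80+=24142
[period 3]
Births: 11062 × 0.294 = 3252 ; 7935 × 0.522 = 4142 ⇒ total 7394
20–39: 11223 × 0.954 = 10707
40–59: 11062 × 0.956 = 10575
60–79: 7935 × 0.951 = 7546
80+: 16002 × 0.916 + 24142 × 0.442 = 14658 + 10671 = 25329
Population now: 0–19=7394, 20–39=10707, 40–59=10575, 60–79=7546, 80+=25329
Total: 80200 → 61551; change = -18649; percentage change = -23.3%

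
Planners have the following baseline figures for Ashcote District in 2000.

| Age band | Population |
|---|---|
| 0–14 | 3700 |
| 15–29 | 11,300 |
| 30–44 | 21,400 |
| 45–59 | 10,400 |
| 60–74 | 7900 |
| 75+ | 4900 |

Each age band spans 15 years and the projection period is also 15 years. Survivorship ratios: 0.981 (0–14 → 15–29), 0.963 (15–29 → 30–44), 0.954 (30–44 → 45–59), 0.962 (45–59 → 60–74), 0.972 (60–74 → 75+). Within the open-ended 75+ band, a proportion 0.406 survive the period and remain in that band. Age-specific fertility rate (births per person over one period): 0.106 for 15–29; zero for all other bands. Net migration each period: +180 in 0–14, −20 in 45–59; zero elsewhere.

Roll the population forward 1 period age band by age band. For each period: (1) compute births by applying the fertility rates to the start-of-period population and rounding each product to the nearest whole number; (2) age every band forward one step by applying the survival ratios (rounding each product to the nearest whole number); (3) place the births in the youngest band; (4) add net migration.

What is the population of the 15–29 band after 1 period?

Period 1.
Births: 11300 * 0.106 = 1198
15–29: 3700 * 0.981 = 3630
30–44: 11300 * 0.963 = 10882
45–59: 21400 * 0.954 = 20416
60–74: 10400 * 0.962 = 10005
75+: 7900 * 0.972 + 4900 * 0.406 = 7679 + 1989 = 9668
Net migration: 0–14 + 180 → 1378; 45–59 − 20 → 20396
Population now: 0–14=1378, 15–29=3630, 30–44=10882, 45–59=20396, 60–74=10005, 75+=9668

3630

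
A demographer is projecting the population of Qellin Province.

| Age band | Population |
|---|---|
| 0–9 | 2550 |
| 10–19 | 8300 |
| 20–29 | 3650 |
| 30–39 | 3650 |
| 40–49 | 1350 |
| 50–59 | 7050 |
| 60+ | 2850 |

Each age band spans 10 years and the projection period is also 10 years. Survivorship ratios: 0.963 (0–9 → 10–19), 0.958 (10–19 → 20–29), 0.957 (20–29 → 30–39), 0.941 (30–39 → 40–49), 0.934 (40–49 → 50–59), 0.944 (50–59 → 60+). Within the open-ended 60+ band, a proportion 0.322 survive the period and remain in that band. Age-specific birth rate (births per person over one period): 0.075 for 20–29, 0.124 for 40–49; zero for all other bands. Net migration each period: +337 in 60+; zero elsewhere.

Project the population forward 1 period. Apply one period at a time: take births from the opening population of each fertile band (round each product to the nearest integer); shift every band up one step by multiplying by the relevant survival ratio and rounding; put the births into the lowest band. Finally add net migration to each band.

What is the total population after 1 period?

Let band 1 be 0–9 through band 7 = 60+.
After projecting period 1:
Births: 3650 × 0.075 = 274, 1350 × 0.124 = 167 → 441
Band 2: 2550 × 0.963 = 2456
Band 3: 8300 × 0.958 = 7951
Band 4: 3650 × 0.957 = 3493
Band 5: 3650 × 0.941 = 3435
Band 6: 1350 × 0.934 = 1261
Band 7: 7050 × 0.944 + 2850 × 0.322 = 6655 + 918 = 7573
Net migration: Band 7 + 337 → 7910
End of period: [441, 2456, 7951, 3493, 3435, 1261, 7910]
Total after period 1: 441 + 2456 + 7951 + 3493 + 3435 + 1261 + 7910 = 26947

26947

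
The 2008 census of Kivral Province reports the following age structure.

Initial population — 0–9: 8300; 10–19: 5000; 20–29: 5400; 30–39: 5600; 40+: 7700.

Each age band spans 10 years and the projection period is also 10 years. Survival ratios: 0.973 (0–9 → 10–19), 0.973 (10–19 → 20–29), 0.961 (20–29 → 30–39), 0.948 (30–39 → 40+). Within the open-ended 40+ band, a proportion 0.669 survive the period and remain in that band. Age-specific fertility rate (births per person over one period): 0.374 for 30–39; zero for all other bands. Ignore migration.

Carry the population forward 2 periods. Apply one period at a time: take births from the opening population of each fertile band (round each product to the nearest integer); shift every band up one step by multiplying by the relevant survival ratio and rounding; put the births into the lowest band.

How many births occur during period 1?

Numbering the bands 1..5 from youngest to oldest:
Period 1:
Births: 5600 × 0.374 = 2094
Band 2: 8300 × 0.973 = 8076
Band 3: 5000 × 0.973 = 4865
Band 4: 5400 × 0.961 = 5189
Band 5: 5600 × 0.948 + 7700 × 0.669 = 5309 + 5151 = 10460
Giving 2094 / 8076 / 4865 / 5189 / 10460.

2094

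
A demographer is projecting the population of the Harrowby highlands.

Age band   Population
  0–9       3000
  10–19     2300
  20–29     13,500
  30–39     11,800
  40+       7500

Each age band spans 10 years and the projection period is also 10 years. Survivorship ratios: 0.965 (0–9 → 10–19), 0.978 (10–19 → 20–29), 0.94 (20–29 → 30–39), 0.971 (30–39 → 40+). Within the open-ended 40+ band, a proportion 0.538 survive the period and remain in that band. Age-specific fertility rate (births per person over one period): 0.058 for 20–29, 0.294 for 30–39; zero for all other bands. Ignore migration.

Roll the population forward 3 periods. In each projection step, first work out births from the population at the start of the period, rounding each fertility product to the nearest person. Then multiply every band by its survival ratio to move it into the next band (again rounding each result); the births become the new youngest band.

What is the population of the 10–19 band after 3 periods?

3726

[period 1]
Births: 13500 × 0.058 = 783  |  11800 × 0.294 = 3469 → total 4252
10–19: 3000 × 0.965 = 2895
20–29: 2300 × 0.978 = 2249
30–39: 13500 × 0.94 = 12690
40+: 11800 × 0.971 + 7500 × 0.538 = 11458 + 4035 = 15493
End of period: [4252, 2895, 2249, 12690, 15493]
[period 2]
Births: 2249 × 0.058 = 130  |  12690 × 0.294 = 3731 → total 3861
10–19: 4252 × 0.965 = 4103
20–29: 2895 × 0.978 = 2831
30–39: 2249 × 0.94 = 2114
40+: 12690 × 0.971 + 15493 × 0.538 = 12322 + 8335 = 20657
End of period: [3861, 4103, 2831, 2114, 20657]
[period 3]
Births: 2831 × 0.058 = 164  |  2114 × 0.294 = 622 → total 786
10–19: 3861 × 0.965 = 3726
20–29: 4103 × 0.978 = 4013
30–39: 2831 × 0.94 = 2661
40+: 2114 × 0.971 + 20657 × 0.538 = 2053 + 11113 = 13166
End of period: [786, 3726, 4013, 2661, 13166]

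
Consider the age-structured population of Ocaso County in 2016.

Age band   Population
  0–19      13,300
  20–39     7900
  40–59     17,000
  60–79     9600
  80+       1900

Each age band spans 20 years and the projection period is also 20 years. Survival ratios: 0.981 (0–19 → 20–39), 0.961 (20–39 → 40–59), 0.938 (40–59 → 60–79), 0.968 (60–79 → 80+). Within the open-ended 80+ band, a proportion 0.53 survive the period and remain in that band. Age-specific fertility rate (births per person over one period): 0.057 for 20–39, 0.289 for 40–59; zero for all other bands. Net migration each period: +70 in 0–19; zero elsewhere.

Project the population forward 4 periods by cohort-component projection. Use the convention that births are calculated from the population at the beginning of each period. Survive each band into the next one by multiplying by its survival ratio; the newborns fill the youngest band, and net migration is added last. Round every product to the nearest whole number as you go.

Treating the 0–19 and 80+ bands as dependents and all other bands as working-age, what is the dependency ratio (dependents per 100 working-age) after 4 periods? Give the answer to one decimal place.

195.7

(Bands numbered youngest = 1 to oldest = 5.)
— Period 1 —
Births: 7900 * 0.057 = 450 ; 17000 * 0.289 = 4913 — total 5363
Band 2: 13300 * 0.981 = 13047
Band 3: 7900 * 0.961 = 7592
Band 4: 17000 * 0.938 = 15946
Band 5: 9600 * 0.968 + 1900 * 0.53 = 9293 + 1007 = 10300
Net migration: Band 1 + 70 → 5433
→ [5433, 13047, 7592, 15946, 10300]
— Period 2 —
Births: 13047 * 0.057 = 744 ; 7592 * 0.289 = 2194 — total 2938
Band 2: 5433 * 0.981 = 5330
Band 3: 13047 * 0.961 = 12538
Band 4: 7592 * 0.938 = 7121
Band 5: 15946 * 0.968 + 10300 * 0.53 = 15436 + 5459 = 20895
Net migration: Band 1 + 70 → 3008
→ [3008, 5330, 12538, 7121, 20895]
— Period 3 —
Births: 5330 * 0.057 = 304 ; 12538 * 0.289 = 3623 — total 3927
Band 2: 3008 * 0.981 = 2951
Band 3: 5330 * 0.961 = 5122
Band 4: 12538 * 0.938 = 11761
Band 5: 7121 * 0.968 + 20895 * 0.53 = 6893 + 11074 = 17967
Net migration: Band 1 + 70 → 3997
→ [3997, 2951, 5122, 11761, 17967]
— Period 4 —
Births: 2951 * 0.057 = 168 ; 5122 * 0.289 = 1480 — total 1648
Band 2: 3997 * 0.981 = 3921
Band 3: 2951 * 0.961 = 2836
Band 4: 5122 * 0.938 = 4804
Band 5: 11761 * 0.968 + 17967 * 0.53 = 11385 + 9523 = 20908
Net migration: Band 1 + 70 → 1718
→ [1718, 3921, 2836, 4804, 20908]
Dependents (band 0–19 + band 80+) = 1718 + 20908 = 22626; working-age = 11561; ratio = 22626/11561 × 100 = 195.7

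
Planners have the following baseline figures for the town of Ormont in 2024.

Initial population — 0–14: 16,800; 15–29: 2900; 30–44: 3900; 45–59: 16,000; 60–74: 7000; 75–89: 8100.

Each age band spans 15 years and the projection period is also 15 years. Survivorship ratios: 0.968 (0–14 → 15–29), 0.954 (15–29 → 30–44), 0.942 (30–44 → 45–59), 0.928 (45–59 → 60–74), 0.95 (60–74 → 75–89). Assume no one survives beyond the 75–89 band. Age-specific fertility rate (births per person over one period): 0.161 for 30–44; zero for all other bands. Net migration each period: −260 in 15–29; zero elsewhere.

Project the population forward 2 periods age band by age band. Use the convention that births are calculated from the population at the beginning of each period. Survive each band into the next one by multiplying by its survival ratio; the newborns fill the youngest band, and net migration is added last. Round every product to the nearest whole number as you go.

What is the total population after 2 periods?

36181

Numbering the bands 1..6 from youngest to oldest:
— Period 1 —
Births: 3900 × 0.161 = 628
Band 2: 16800 × 0.968 = 16262
Band 3: 2900 × 0.954 = 2767
Band 4: 3900 × 0.942 = 3674
Band 5: 16000 × 0.928 = 14848
Band 6: 7000 × 0.95 = 6650
Net migration: Band 2 − 260 → 16002
End of period: [628, 16002, 2767, 3674, 14848, 6650]
— Period 2 —
Births: 2767 × 0.161 = 445
Band 2: 628 × 0.968 = 608
Band 3: 16002 × 0.954 = 15266
Band 4: 2767 × 0.942 = 2607
Band 5: 3674 × 0.928 = 3409
Band 6: 14848 × 0.95 = 14106
Net migration: Band 2 − 260 → 348
End of period: [445, 348, 15266, 2607, 3409, 14106]
Total after period 2: 445 + 348 + 15266 + 2607 + 3409 + 14106 = 36181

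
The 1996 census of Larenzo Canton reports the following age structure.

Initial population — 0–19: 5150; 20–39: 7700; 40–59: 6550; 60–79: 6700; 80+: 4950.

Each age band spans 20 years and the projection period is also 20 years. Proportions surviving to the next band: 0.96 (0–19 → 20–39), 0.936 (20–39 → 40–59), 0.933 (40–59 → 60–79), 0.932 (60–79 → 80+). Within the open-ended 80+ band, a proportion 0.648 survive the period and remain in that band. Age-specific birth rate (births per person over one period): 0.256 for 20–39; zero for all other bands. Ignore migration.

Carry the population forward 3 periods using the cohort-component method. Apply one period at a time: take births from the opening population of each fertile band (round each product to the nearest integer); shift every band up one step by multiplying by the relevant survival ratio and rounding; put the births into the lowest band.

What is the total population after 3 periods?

21714

(Bands numbered youngest = 1 to oldest = 5.)
— Period 1 —
Births: 7700 × 0.256 = 1971
Band 2: 5150 × 0.96 = 4944
Band 3: 7700 × 0.936 = 7207
Band 4: 6550 × 0.933 = 6111
Band 5: 6700 × 0.932 + 4950 × 0.648 = 6244 + 3208 = 9452
→ [1971, 4944, 7207, 6111, 9452]
— Period 2 —
Births: 4944 × 0.256 = 1266
Band 2: 1971 × 0.96 = 1892
Band 3: 4944 × 0.936 = 4628
Band 4: 7207 × 0.933 = 6724
Band 5: 6111 × 0.932 + 9452 × 0.648 = 5695 + 6125 = 11820
→ [1266, 1892, 4628, 6724, 11820]
— Period 3 —
Births: 1892 × 0.256 = 484
Band 2: 1266 × 0.96 = 1215
Band 3: 1892 × 0.936 = 1771
Band 4: 4628 × 0.933 = 4318
Band 5: 6724 × 0.932 + 11820 × 0.648 = 6267 + 7659 = 13926
→ [484, 1215, 1771, 4318, 13926]
Total after period 3: 484 + 1215 + 1771 + 4318 + 13926 = 21714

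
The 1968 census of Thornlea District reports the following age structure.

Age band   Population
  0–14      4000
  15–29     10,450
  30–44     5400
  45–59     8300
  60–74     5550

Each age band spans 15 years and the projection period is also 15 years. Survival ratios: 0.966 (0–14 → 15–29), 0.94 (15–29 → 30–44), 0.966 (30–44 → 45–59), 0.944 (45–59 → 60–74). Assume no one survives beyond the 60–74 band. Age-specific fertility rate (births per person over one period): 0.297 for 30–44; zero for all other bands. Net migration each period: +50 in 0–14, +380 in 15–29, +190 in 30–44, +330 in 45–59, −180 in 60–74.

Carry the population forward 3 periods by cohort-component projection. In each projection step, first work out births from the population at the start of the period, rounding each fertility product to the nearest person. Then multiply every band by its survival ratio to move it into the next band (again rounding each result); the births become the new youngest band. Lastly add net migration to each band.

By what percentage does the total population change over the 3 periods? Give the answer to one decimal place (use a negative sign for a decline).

-39.8

— Period 1 —
Births: 5400 × 0.297 = 1604
15–29: 4000 × 0.966 = 3864
30–44: 10450 × 0.94 = 9823
45–59: 5400 × 0.966 = 5216
60–74: 8300 × 0.944 = 7835
Net migration: 0–14 + 50 → 1654; 15–29 + 380 → 4244; 30–44 + 190 → 10013; 45–59 + 330 → 5546; 60–74 − 180 → 7655
Giving 1654 / 4244 / 10013 / 5546 / 7655.
— Period 2 —
Births: 10013 × 0.297 = 2974
15–29: 1654 × 0.966 = 1598
30–44: 4244 × 0.94 = 3989
45–59: 10013 × 0.966 = 9673
60–74: 5546 × 0.944 = 5235
Net migration: 0–14 + 50 → 3024; 15–29 + 380 → 1978; 30–44 + 190 → 4179; 45–59 + 330 → 10003; 60–74 − 180 → 5055
Giving 3024 / 1978 / 4179 / 10003 / 5055.
— Period 3 —
Births: 4179 × 0.297 = 1241
15–29: 3024 × 0.966 = 2921
30–44: 1978 × 0.94 = 1859
45–59: 4179 × 0.966 = 4037
60–74: 10003 × 0.944 = 9443
Net migration: 0–14 + 50 → 1291; 15–29 + 380 → 3301; 30–44 + 190 → 2049; 45–59 + 330 → 4367; 60–74 − 180 → 9263
Giving 1291 / 3301 / 2049 / 4367 / 9263.
Total: 33700 → 20271; change = -13429; percentage change = -39.8%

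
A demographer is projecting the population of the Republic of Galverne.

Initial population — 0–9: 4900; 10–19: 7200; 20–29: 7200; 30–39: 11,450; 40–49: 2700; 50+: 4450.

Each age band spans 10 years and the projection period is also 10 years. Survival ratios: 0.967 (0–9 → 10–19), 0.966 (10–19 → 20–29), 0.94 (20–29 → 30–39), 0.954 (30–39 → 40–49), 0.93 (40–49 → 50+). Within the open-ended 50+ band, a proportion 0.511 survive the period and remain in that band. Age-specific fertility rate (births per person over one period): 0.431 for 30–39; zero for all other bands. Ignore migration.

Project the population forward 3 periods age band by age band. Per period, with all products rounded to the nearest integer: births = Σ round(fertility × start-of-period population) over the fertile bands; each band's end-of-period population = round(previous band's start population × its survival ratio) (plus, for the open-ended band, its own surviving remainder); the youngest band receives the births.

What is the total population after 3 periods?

— Period 1 —
Births: 11450 × 0.431 = 4935
10–19: 4900 × 0.967 = 4738
20–29: 7200 × 0.966 = 6955
30–39: 7200 × 0.94 = 6768
40–49: 11450 × 0.954 = 10923
50+: 2700 × 0.93 + 4450 × 0.511 = 2511 + 2274 = 4785
Giving 4935 / 4738 / 6955 / 6768 / 10923 / 4785.
— Period 2 —
Births: 6768 × 0.431 = 2917
10–19: 4935 × 0.967 = 4772
20–29: 4738 × 0.966 = 4577
30–39: 6955 × 0.94 = 6538
40–49: 6768 × 0.954 = 6457
50+: 10923 × 0.93 + 4785 × 0.511 = 10158 + 2445 = 12603
Giving 2917 / 4772 / 4577 / 6538 / 6457 / 12603.
— Period 3 —
Births: 6538 × 0.431 = 2818
10–19: 2917 × 0.967 = 2821
20–29: 4772 × 0.966 = 4610
30–39: 4577 × 0.94 = 4302
40–49: 6538 × 0.954 = 6237
50+: 6457 × 0.93 + 12603 × 0.511 = 6005 + 6440 = 12445
Giving 2818 / 2821 / 4610 / 4302 / 6237 / 12445.
Total after period 3: 2818 + 2821 + 4610 + 4302 + 6237 + 12445 = 33233

33233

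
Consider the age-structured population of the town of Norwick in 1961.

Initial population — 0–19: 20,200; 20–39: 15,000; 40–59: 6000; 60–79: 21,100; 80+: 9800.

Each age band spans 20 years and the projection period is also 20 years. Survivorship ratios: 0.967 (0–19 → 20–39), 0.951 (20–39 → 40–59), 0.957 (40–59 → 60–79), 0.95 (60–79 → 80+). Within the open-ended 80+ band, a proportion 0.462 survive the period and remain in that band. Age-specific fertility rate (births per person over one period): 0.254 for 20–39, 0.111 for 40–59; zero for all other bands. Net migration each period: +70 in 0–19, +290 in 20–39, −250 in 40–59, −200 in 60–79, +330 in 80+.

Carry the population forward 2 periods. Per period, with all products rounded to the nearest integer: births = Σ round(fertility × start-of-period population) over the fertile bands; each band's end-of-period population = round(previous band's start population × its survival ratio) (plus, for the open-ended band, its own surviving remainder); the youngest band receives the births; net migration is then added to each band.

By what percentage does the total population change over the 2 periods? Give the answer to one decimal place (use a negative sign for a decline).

-16.4

Numbering the groups 1..5 from youngest to oldest:
Period 1.
Births: 15000 * 0.254 = 3810  |  6000 * 0.111 = 666 → 4476
Group 2: 20200 * 0.967 = 19533
Group 3: 15000 * 0.951 = 14265
Group 4: 6000 * 0.957 = 5742
Group 5: 21100 * 0.95 + 9800 * 0.462 = 20045 + 4528 = 24573
Net migration: Group 1 + 70 → 4546; Group 2 + 290 → 19823; Group 3 − 250 → 14015; Group 4 − 200 → 5542; Group 5 + 330 → 24903
End of period: [4546, 19823, 14015, 5542, 24903]
Period 2.
Births: 19823 * 0.254 = 5035  |  14015 * 0.111 = 1556 → 6591
Group 2: 4546 * 0.967 = 4396
Group 3: 19823 * 0.951 = 18852
Group 4: 14015 * 0.957 = 13412
Group 5: 5542 * 0.95 + 24903 * 0.462 = 5265 + 11505 = 16770
Net migration: Group 1 + 70 → 6661; Group 2 + 290 → 4686; Group 3 − 250 → 18602; Group 4 − 200 → 13212; Group 5 + 330 → 17100
End of period: [6661, 4686, 18602, 13212, 17100]
Total: 72100 → 60261; change = -11839; percentage change = -16.4%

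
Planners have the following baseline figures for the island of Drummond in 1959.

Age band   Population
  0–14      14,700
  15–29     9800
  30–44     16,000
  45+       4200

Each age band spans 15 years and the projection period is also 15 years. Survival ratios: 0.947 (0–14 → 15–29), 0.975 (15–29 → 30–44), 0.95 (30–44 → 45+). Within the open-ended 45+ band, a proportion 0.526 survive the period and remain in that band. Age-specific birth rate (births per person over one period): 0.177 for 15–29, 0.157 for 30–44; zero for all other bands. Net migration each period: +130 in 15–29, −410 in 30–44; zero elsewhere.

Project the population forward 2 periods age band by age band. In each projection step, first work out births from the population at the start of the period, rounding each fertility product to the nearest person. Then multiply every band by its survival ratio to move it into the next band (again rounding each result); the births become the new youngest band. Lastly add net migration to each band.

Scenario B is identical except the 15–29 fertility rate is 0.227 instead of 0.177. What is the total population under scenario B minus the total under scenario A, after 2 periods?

1167

Call the groups 1 to 4, youngest first.
Period 1:
Births: 9800 * 0.177 = 1735  |  16000 * 0.157 = 2512 → total 4247
Group 2: 14700 * 0.947 = 13921
Group 3: 9800 * 0.975 = 9555
Group 4: 16000 * 0.95 + 4200 * 0.526 = 15200 + 2209 = 17409
Net migration: Group 2 + 130 → 14051; Group 3 − 410 → 9145
Giving 4247 / 14051 / 9145 / 17409.
Period 2:
Births: 14051 * 0.177 = 2487  |  9145 * 0.157 = 1436 → total 3923
Group 2: 4247 * 0.947 = 4022
Group 3: 14051 * 0.975 = 13700
Group 4: 9145 * 0.95 + 17409 * 0.526 = 8688 + 9157 = 17845
Net migration: Group 2 + 130 → 4152; Group 3 − 410 → 13290
Giving 3923 / 4152 / 13290 / 17845.
Scenario A total after 2 periods: 39210
Scenario B projection —
Period 1:
Births: 9800 * 0.227 = 2225  |  16000 * 0.157 = 2512 → total 4737
Group 2: 14700 * 0.947 = 13921
Group 3: 9800 * 0.975 = 9555
Group 4: 16000 * 0.95 + 4200 * 0.526 = 15200 + 2209 = 17409
Net migration: Group 2 + 130 → 14051; Group 3 − 410 → 9145
Giving 4737 / 14051 / 9145 / 17409.
Period 2:
Births: 14051 * 0.227 = 3190  |  9145 * 0.157 = 1436 → total 4626
Group 2: 4737 * 0.947 = 4486
Group 3: 14051 * 0.975 = 13700
Group 4: 9145 * 0.95 + 17409 * 0.526 = 8688 + 9157 = 17845
Net migration: Group 2 + 130 → 4616; Group 3 − 410 → 13290
Giving 4626 / 4616 / 13290 / 17845.
Scenario B total after 2 periods: 40377
Difference B − A = 40377 − 39210 = 1167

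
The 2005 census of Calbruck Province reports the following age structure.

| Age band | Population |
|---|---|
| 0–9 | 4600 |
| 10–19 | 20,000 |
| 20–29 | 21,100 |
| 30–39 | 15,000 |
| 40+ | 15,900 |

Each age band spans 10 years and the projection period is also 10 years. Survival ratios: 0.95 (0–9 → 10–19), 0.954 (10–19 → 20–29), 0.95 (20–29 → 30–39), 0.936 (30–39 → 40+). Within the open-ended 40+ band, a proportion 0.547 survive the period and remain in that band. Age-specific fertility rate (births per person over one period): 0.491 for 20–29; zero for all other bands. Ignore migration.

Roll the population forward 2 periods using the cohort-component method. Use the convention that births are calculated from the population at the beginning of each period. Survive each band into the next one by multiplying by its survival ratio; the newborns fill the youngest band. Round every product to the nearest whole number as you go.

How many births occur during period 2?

9368

— Period 1 —
Births: 21100 × 0.491 = 10360
10–19: 4600 × 0.95 = 4370
20–29: 20000 × 0.954 = 19080
30–39: 21100 × 0.95 = 20045
40+: 15000 × 0.936 + 15900 × 0.547 = 14040 + 8697 = 22737
End of period: [10360, 4370, 19080, 20045, 22737]
— Period 2 —
Births: 19080 × 0.491 = 9368
10–19: 10360 × 0.95 = 9842
20–29: 4370 × 0.954 = 4169
30–39: 19080 × 0.95 = 18126
40+: 20045 × 0.936 + 22737 × 0.547 = 18762 + 12437 = 31199
End of period: [9368, 9842, 4169, 18126, 31199]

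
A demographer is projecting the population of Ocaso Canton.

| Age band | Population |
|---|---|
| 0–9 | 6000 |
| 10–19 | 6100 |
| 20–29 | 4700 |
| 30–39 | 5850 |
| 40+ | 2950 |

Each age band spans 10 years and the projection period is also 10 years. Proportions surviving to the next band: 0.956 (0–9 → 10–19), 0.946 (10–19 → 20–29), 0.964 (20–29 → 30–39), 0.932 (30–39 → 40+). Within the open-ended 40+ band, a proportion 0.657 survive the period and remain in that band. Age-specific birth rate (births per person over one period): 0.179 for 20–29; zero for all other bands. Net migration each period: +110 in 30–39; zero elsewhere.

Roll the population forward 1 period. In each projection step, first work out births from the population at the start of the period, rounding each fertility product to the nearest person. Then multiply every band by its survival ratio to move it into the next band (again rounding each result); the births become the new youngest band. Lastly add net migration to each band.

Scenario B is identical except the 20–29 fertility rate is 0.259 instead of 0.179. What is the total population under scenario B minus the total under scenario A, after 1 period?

376

Period 1:
Births: 4700 × 0.179 = 841
10–19: 6000 × 0.956 = 5736
20–29: 6100 × 0.946 = 5771
30–39: 4700 × 0.964 = 4531
40+: 5850 × 0.932 + 2950 × 0.657 = 5452 + 1938 = 7390
Net migration: 30–39 + 110 → 4641
Giving 841 / 5736 / 5771 / 4641 / 7390.
Scenario A total after 1 period: 24379
Scenario B projection —
Period 1:
Births: 4700 × 0.259 = 1217
10–19: 6000 × 0.956 = 5736
20–29: 6100 × 0.946 = 5771
30–39: 4700 × 0.964 = 4531
40+: 5850 × 0.932 + 2950 × 0.657 = 5452 + 1938 = 7390
Net migration: 30–39 + 110 → 4641
Giving 1217 / 5736 / 5771 / 4641 / 7390.
Scenario B total after 1 period: 24755
Difference B − A = 24755 − 24379 = 376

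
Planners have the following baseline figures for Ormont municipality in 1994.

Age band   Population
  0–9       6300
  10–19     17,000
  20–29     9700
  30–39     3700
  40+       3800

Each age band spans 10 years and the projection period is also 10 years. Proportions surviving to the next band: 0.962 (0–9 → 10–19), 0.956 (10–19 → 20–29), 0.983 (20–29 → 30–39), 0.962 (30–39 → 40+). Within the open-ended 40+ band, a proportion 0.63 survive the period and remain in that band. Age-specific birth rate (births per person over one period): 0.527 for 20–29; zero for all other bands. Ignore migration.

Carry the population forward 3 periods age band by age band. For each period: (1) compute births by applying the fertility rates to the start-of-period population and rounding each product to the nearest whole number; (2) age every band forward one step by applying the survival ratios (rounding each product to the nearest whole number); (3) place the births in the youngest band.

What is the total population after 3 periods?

Let group 1 be 0–9 through group 5 = 40+.
[period 1]
Births: 9700 × 0.527 = 5112
Group 2: 6300 × 0.962 = 6061
Group 3: 17000 × 0.956 = 16252
Group 4: 9700 × 0.983 = 9535
Group 5: 3700 × 0.962 + 3800 × 0.63 = 3559 + 2394 = 5953
End of period: [5112, 6061, 16252, 9535, 5953]
[period 2]
Births: 16252 × 0.527 = 8565
Group 2: 5112 × 0.962 = 4918
Group 3: 6061 × 0.956 = 5794
Group 4: 16252 × 0.983 = 15976
Group 5: 9535 × 0.962 + 5953 × 0.63 = 9173 + 3750 = 12923
End of period: [8565, 4918, 5794, 15976, 12923]
[period 3]
Births: 5794 × 0.527 = 3053
Group 2: 8565 × 0.962 = 8240
Group 3: 4918 × 0.956 = 4702
Group 4: 5794 × 0.983 = 5696
Group 5: 15976 × 0.962 + 12923 × 0.63 = 15369 + 8141 = 23510
End of period: [3053, 8240, 4702, 5696, 23510]
Total after period 3: 3053 + 8240 + 4702 + 5696 + 23510 = 45201

45201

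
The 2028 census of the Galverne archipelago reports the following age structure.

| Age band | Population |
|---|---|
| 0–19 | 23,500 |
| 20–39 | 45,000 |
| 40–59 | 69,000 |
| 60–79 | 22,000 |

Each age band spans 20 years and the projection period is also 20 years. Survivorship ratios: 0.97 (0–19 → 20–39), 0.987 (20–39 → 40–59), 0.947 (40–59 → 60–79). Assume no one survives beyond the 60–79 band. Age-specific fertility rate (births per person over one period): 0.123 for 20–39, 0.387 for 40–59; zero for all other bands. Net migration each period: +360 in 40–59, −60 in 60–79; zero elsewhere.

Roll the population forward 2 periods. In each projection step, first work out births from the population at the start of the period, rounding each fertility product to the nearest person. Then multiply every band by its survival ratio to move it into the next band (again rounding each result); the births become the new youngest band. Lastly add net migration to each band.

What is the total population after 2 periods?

116604

[period 1]
Births: 45000 * 0.123 = 5535  |  69000 * 0.387 = 26703 → 32238
20–39: 23500 * 0.97 = 22795
40–59: 45000 * 0.987 = 44415
60–79: 69000 * 0.947 = 65343
Net migration: 40–59 + 360 → 44775; 60–79 − 60 → 65283
Population now: 0–19=32238, 20–39=22795, 40–59=44775, 60–79=65283
[period 2]
Births: 22795 * 0.123 = 2804  |  44775 * 0.387 = 17328 → 20132
20–39: 32238 * 0.97 = 31271
40–59: 22795 * 0.987 = 22499
60–79: 44775 * 0.947 = 42402
Net migration: 40–59 + 360 → 22859; 60–79 − 60 → 42342
Population now: 0–19=20132, 20–39=31271, 40–59=22859, 60–79=42342
Total after period 2: 20132 + 31271 + 22859 + 42342 = 116604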